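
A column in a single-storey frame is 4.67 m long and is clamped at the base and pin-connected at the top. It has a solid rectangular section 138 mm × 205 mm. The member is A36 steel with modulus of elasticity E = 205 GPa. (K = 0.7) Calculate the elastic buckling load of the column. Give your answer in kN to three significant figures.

P_cr ≈ 8500 kN

Buckling occurs about the weak axis: I_min = h·b³/12 with b = 138 mm (the shorter side).
I_min = 205×138³/12 = 4.490×10^7 mm⁴
I = 4.490×10^7 mm⁴ = 4.490×10^-5 m⁴
Effective length L_e = K·L = 0.7 × 4.67 = 3.269 m
P_cr = π²EI / L_e² = π² × 205×10⁹ × 4.490×10^-5 / 3.269² = 8.500×10^6 N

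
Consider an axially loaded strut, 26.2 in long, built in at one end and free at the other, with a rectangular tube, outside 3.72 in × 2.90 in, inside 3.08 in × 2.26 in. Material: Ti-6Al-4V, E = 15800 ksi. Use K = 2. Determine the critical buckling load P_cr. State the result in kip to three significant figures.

P_cr ≈ 261 kip

Weak-axis I_min = (h_o·b_o³ − h_i·b_i³)/12 with b_o = 2.90, b_i = 2.260 in (shorter outer/inner sides).
I_min = (3.72×2.90³ − 3.080×2.260³)/12 = 4.598 in⁴
Effective length L_e = K·L = 2 × 26.2 = 52.40 in
P_cr = π²EI / L_e² = π² × 15800×10³ × 4.598 / 52.40² = 2.611×10^5 lb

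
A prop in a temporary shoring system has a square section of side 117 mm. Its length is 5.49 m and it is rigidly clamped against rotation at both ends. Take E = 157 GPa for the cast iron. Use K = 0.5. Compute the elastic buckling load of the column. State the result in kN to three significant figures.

I = a⁴/12 = 117⁴/12 = 1.562×10^7 mm⁴
I = 1.562×10^7 mm⁴ = 1.562×10^-5 m⁴
Effective length L_e = K·L = 0.5 × 5.49 = 2.745 m
P_cr = π²EI / L_e² = π² × 157×10⁹ × 1.562×10^-5 / 2.745² = 3.211×10^6 N

P_cr ≈ 3210 kN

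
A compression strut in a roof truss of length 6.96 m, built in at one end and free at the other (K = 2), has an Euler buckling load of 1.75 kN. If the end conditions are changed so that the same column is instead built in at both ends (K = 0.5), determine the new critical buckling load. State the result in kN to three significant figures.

P_cr ∝ 1/K², so P_cr,new = P_cr,old × (K_old/K_new)² = 1.75 × (2/0.5)²
= 1.75 × 16.00 = 28.0 kN

P_cr ≈ 28.0 kN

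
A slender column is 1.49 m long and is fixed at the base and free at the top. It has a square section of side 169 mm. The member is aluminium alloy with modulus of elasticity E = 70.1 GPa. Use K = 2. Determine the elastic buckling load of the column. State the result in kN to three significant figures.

P_cr ≈ 5300 kN

I = a⁴/12 = 169⁴/12 = 6.798×10^7 mm⁴
I = 6.798×10^7 mm⁴ = 6.798×10^-5 m⁴
Effective length L_e = K·L = 2 × 1.49 = 2.980 m
P_cr = π²EI / L_e² = π² × 70.1×10⁹ × 6.798×10^-5 / 2.980² = 5.296×10^6 N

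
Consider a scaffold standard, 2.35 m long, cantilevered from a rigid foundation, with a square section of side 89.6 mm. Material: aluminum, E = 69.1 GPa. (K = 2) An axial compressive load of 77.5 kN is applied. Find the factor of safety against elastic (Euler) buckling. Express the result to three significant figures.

I = a⁴/12 = 89.6⁴/12 = 5.371×10^6 mm⁴
I = 5.371×10^6 mm⁴ = 5.371×10^-6 m⁴
Effective length L_e = K·L = 2 × 2.35 = 4.700 m
P_cr = π²EI / L_e² = π² × 69.1×10⁹ × 5.371×10^-6 / 4.700² = 1.658×10^5 N
Factor of safety n = P_cr / P = 165.82 / 77.5 = 2.14

n ≈ 2.14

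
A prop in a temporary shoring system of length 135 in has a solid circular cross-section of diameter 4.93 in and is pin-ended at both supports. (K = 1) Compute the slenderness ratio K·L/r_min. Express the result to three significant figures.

λ ≈ 110

I = πd⁴/64 = π×4.93⁴/64 = 29.00 in⁴
A = 19.09 in²;  r_min = √(I/A) = √(29.00/19.09) = 1.232 in
L_e = K·L = 1 × 135 = 135.0 in
λ = L_e / r_min = 135.00 / 1.232 = 110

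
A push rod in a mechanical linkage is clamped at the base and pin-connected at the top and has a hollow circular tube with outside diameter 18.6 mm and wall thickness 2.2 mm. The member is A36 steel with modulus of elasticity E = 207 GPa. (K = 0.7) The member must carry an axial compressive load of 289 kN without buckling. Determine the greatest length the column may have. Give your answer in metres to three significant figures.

L_max ≈ 0.237 m

Inner diameter d_i = 18.6 − 2×2.2 = 14.20 mm
I = π(d_o⁴ − d_i⁴)/64 = π(18.6⁴ − 14.20⁴)/64 = 3.879×10^3 mm⁴
I = 3.879×10^-9 m⁴
At the buckling limit P_cr = P = 2.890×10^5 N
From P_cr = π²EI/(K·L)²:  L = (1/K)·√(π²EI/P_cr) = (1/0.7)·√(π²×2.07×10^11×3.879×10^-9/2.890×10^5)
L = 0.237 m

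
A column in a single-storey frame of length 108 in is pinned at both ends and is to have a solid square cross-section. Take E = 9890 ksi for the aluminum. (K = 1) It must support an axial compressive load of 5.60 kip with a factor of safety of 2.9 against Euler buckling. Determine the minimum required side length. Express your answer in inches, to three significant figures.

a ≈ 2.20 in

Required P_cr = n·P = 2.9 × 5.60 = 16.24 kip
L_e = K·L = 1 × 108 = 108.0 in
Required I = P_cr·L_e²/(π²E) = 1.624×10^4 × 108.0² / (π² × 9.89×10^6) = 1.941 in⁴
Solid square: I = a⁴/12  ⇒  a = (12I)^(1/4) = (12×1.941)^(1/4) = 2.20 in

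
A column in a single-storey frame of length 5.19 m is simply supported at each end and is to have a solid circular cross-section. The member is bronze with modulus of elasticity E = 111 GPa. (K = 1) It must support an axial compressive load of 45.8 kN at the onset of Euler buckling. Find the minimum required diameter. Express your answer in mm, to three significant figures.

L_e = K·L = 1 × 5.19 = 5.190 m
Required I = P_cr·L_e²/(π²E) = 4.580×10^4 × 5.190² / (π² × 1.11×10^11) = 1.126×10^-6 m⁴
I_req = 1.126×10^6 mm⁴
Solid circle: I = πd⁴/64  ⇒  d = (64I/π)^(1/4) = (64×1.126×10^6/π)^(1/4) = 69.2 mm

d ≈ 69.2 mm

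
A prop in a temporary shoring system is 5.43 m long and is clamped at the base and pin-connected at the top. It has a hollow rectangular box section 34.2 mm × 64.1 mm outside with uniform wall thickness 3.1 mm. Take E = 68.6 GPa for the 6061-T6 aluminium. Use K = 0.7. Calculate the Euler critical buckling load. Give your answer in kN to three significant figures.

Inner dimensions: h_i = 64.1 − 2×3.1 = 57.90 mm, b_i = 34.2 − 2×3.1 = 28.00 mm
Weak-axis I_min = (h_o·b_o³ − h_i·b_i³)/12 with b_o = 34.2, b_i = 28.00 mm (shorter outer/inner sides).
I_min = (64.1×34.2³ − 57.90×28.00³)/12 = 1.078×10^5 mm⁴
I = 1.078×10^5 mm⁴ = 1.078×10^-7 m⁴
Effective length L_e = K·L = 0.7 × 5.43 = 3.801 m
P_cr = π²EI / L_e² = π² × 68.6×10⁹ × 1.078×10^-7 / 3.801² = 5.050×10^3 N

P_cr ≈ 5.05 kN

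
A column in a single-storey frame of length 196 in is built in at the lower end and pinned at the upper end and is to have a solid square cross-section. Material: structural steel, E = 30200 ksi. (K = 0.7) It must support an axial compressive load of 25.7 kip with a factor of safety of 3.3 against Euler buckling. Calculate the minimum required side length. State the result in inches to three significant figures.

a ≈ 2.83 in

Required P_cr = n·P = 3.3 × 25.7 = 84.81 kip
L_e = K·L = 0.7 × 196 = 137.2 in
Required I = P_cr·L_e²/(π²E) = 8.481×10^4 × 137.2² / (π² × 3.02×10^7) = 5.356 in⁴
Solid square: I = a⁴/12  ⇒  a = (12I)^(1/4) = (12×5.356)^(1/4) = 2.83 in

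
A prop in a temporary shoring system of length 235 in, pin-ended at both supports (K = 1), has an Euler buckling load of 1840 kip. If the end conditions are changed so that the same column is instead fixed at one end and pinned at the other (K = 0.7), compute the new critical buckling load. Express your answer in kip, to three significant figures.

P_cr ∝ 1/K², so P_cr,new = P_cr,old × (K_old/K_new)² = 1840 × (1/0.7)²
= 1840 × 2.041 = 3760 kip

P_cr ≈ 3760 kip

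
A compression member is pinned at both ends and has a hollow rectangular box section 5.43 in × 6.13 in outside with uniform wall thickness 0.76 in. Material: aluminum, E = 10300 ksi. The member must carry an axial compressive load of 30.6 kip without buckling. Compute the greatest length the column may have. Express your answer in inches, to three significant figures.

Inner dimensions: h_i = 6.13 − 2×0.76 = 4.610 in, b_i = 5.43 − 2×0.76 = 3.910 in
Weak-axis I_min = (h_o·b_o³ − h_i·b_i³)/12 with b_o = 5.43, b_i = 3.910 in (shorter outer/inner sides).
I_min = (6.13×5.43³ − 4.610×3.910³)/12 = 58.82 in⁴
At the buckling limit P_cr = P = 3.060×10^4 lb
From P_cr = π²EI/(K·L)²:  L = (1/K)·√(π²EI/P_cr) = (1/1)·√(π²×1.03×10^7×58.82/3.060×10^4)
L = 442 in

L_max ≈ 442 in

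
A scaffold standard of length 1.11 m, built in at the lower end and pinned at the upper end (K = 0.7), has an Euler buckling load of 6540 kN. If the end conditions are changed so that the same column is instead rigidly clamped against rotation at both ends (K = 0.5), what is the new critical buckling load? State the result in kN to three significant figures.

P_cr ≈ 12800 kN

P_cr ∝ 1/K², so P_cr,new = P_cr,old × (K_old/K_new)² = 6540 × (0.7/0.5)²
= 6540 × 1.960 = 12800 kN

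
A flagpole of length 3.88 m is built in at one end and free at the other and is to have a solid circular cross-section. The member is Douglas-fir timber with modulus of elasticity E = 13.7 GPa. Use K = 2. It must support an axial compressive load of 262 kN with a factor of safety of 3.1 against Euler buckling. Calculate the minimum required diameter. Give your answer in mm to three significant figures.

Required P_cr = n·P = 3.1 × 262 = 812.2 kN
L_e = K·L = 2 × 3.88 = 7.760 m
Required I = P_cr·L_e²/(π²E) = 8.122×10^5 × 7.760² / (π² × 1.37×10^10) = 3.617×10^-4 m⁴
I_req = 3.617×10^8 mm⁴
Solid circle: I = πd⁴/64  ⇒  d = (64I/π)^(1/4) = (64×3.617×10^8/π)^(1/4) = 293 mm

d ≈ 293 mm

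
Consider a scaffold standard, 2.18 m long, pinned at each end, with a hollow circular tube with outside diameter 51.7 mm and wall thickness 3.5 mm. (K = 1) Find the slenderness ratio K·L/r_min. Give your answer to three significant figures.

Inner diameter d_i = 51.7 − 2×3.5 = 44.70 mm
I = π(d_o⁴ − d_i⁴)/64 = π(51.7⁴ − 44.70⁴)/64 = 1.547×10^5 mm⁴
A = 530.0 mm²;  r_min = √(I/A) = √(1.547×10^5/530.0) = 17.09 mm
L_e = K·L = 1 × 2.18 m = 2.180 m = 2180.0 mm
λ = L_e / r_min = 2180.0 / 17.09 = 128

λ ≈ 128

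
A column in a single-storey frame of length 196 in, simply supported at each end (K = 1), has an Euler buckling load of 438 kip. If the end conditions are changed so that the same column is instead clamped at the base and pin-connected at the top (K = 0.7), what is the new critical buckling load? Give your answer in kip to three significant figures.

P_cr ≈ 894 kip

P_cr ∝ 1/K², so P_cr,new = P_cr,old × (K_old/K_new)² = 438 × (1/0.7)²
= 438 × 2.041 = 894 kip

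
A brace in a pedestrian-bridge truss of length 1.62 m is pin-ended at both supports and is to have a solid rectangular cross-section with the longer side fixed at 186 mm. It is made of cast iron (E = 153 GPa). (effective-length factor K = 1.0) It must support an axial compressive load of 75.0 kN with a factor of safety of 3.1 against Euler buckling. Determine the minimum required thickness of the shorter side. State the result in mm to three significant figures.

b ≈ 29.7 mm

Required P_cr = n·P = 3.1 × 75.0 = 232.5 kN
L_e = K·L = 1 × 1.62 = 1.620 m
Required I = P_cr·L_e²/(π²E) = 2.325×10^5 × 1.620² / (π² × 1.53×10^11) = 4.041×10^-7 m⁴
I_req = 4.041×10^5 mm⁴
Rectangle, weak axis: I_min = h·b³/12 with h = 186 mm fixed  ⇒  b = (12I/h)^(1/3) = 29.7 mm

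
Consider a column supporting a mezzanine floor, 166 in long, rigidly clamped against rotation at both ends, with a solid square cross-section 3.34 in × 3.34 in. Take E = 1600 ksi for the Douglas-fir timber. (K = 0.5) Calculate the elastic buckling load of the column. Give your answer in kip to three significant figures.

P_cr ≈ 23.8 kip

I = a⁴/12 = 3.34⁴/12 = 10.37 in⁴
Effective length L_e = K·L = 0.5 × 166 = 83.00 in
P_cr = π²EI / L_e² = π² × 1600×10³ × 10.37 / 83.00² = 2.377×10^4 lb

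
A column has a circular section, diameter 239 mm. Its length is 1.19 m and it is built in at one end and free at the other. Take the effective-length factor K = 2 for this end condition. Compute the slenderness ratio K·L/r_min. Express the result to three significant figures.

λ ≈ 39.8

I = πd⁴/64 = π×239⁴/64 = 1.602×10^8 mm⁴
A = 4.486×10^4 mm²;  r_min = √(I/A) = √(1.602×10^8/4.486×10^4) = 59.75 mm
L_e = K·L = 2 × 1.19 m = 2.380 m = 2380.0 mm
λ = L_e / r_min = 2380.0 / 59.75 = 39.8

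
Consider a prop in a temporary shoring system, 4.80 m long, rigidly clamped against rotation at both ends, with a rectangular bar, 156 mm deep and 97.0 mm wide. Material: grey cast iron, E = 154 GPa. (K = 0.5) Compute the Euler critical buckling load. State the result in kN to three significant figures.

Buckling occurs about the weak axis: I_min = h·b³/12 with b = 97.0 mm (the shorter side).
I_min = 156×97.0³/12 = 1.186×10^7 mm⁴
I = 1.186×10^7 mm⁴ = 1.186×10^-5 m⁴
Effective length L_e = K·L = 0.5 × 4.80 = 2.400 m
P_cr = π²EI / L_e² = π² × 154×10⁹ × 1.186×10^-5 / 2.400² = 3.131×10^6 N

P_cr ≈ 3130 kN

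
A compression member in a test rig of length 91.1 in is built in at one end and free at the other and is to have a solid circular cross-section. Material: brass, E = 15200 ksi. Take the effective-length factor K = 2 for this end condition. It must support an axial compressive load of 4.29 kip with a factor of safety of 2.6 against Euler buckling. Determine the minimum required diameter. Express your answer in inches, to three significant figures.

Required P_cr = n·P = 2.6 × 4.29 = 11.15 kip
L_e = K·L = 2 × 91.1 = 182.2 in
Required I = P_cr·L_e²/(π²E) = 1.115×10^4 × 182.2² / (π² × 1.52×10^7) = 2.468 in⁴
Solid circle: I = πd⁴/64  ⇒  d = (64I/π)^(1/4) = (64×2.468/π)^(1/4) = 2.66 in

d ≈ 2.66 in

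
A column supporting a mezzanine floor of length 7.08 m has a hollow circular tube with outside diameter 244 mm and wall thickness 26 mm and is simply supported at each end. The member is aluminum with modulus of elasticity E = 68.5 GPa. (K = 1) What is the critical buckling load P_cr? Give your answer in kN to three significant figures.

Inner diameter d_i = 244 − 2×26 = 192.0 mm
I = π(d_o⁴ − d_i⁴)/64 = π(244⁴ − 192.0⁴)/64 = 1.073×10^8 mm⁴
I = 1.073×10^8 mm⁴ = 1.073×10^-4 m⁴
Effective length L_e = K·L = 1 × 7.08 = 7.080 m
P_cr = π²EI / L_e² = π² × 68.5×10⁹ × 1.073×10^-4 / 7.080² = 1.447×10^6 N

P_cr ≈ 1450 kN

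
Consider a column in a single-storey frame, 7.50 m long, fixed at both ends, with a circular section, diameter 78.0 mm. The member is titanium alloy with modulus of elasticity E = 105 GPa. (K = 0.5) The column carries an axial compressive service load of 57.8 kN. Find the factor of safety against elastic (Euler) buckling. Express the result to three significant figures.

n ≈ 2.32

I = πd⁴/64 = π×78.0⁴/64 = 1.817×10^6 mm⁴
I = 1.817×10^6 mm⁴ = 1.817×10^-6 m⁴
Effective length L_e = K·L = 0.5 × 7.50 = 3.750 m
P_cr = π²EI / L_e² = π² × 105×10⁹ × 1.817×10^-6 / 3.750² = 1.339×10^5 N
Factor of safety n = P_cr / P = 133.90 / 57.8 = 2.32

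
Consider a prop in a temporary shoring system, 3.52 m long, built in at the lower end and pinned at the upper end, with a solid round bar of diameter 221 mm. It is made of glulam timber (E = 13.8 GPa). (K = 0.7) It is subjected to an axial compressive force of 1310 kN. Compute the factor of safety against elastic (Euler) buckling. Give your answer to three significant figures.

n ≈ 2.01

I = πd⁴/64 = π×221⁴/64 = 1.171×10^8 mm⁴
I = 1.171×10^8 mm⁴ = 1.171×10^-4 m⁴
Effective length L_e = K·L = 0.7 × 3.52 = 2.464 m
P_cr = π²EI / L_e² = π² × 13.8×10⁹ × 1.171×10^-4 / 2.464² = 2.627×10^6 N
Factor of safety n = P_cr / P = 2626.9 / 1310 = 2.01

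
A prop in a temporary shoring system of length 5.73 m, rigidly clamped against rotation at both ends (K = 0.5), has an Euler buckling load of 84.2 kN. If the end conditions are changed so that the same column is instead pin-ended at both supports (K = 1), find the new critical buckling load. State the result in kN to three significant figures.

P_cr ∝ 1/K², so P_cr,new = P_cr,old × (K_old/K_new)² = 84.2 × (0.5/1)²
= 84.2 × 0.2500 = 21.0 kN

P_cr ≈ 21.0 kN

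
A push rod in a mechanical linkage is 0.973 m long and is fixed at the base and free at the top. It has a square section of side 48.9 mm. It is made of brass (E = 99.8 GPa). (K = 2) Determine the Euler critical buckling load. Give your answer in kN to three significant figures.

P_cr ≈ 124 kN

I = a⁴/12 = 48.9⁴/12 = 4.765×10^5 mm⁴
I = 4.765×10^5 mm⁴ = 4.765×10^-7 m⁴
Effective length L_e = K·L = 2 × 0.973 = 1.946 m
P_cr = π²EI / L_e² = π² × 99.8×10⁹ × 4.765×10^-7 / 1.946² = 1.239×10^5 N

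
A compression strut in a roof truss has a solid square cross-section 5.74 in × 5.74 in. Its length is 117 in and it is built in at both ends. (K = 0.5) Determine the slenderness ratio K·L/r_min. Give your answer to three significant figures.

For a square r = a/√12 = 5.74/√12 = 1.657 in
L_e = K·L = 0.5 × 117 = 58.50 in
λ = L_e / r_min = 58.500 / 1.657 = 35.3

λ ≈ 35.3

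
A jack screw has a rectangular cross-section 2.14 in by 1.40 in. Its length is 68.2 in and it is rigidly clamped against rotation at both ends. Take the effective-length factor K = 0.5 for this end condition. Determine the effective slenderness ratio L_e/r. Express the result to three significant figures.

λ ≈ 84.4

For a rectangle r_min = b/√12 = 1.40/√12 = 0.4041 in
L_e = K·L = 0.5 × 68.2 = 34.10 in
λ = L_e / r_min = 34.100 / 0.4041 = 84.4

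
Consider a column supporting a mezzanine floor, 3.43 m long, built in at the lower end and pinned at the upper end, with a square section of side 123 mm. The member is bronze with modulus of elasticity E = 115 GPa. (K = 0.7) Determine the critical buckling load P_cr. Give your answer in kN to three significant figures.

I = a⁴/12 = 123⁴/12 = 1.907×10^7 mm⁴
I = 1.907×10^7 mm⁴ = 1.907×10^-5 m⁴
Effective length L_e = K·L = 0.7 × 3.43 = 2.401 m
P_cr = π²EI / L_e² = π² × 115×10⁹ × 1.907×10^-5 / 2.401² = 3.755×10^6 N

P_cr ≈ 3760 kN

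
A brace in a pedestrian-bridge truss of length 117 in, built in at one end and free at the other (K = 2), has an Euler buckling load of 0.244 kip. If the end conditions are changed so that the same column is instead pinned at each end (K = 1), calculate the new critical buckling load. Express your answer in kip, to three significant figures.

P_cr ≈ 0.976 kip

P_cr ∝ 1/K², so P_cr,new = P_cr,old × (K_old/K_new)² = 0.244 × (2/1)²
= 0.244 × 4.000 = 0.976 kip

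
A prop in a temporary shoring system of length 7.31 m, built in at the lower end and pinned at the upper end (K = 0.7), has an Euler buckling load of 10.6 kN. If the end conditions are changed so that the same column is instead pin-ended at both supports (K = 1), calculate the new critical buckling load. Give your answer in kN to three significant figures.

P_cr ∝ 1/K², so P_cr,new = P_cr,old × (K_old/K_new)² = 10.6 × (0.7/1)²
= 10.6 × 0.4900 = 5.19 kN

P_cr ≈ 5.19 kN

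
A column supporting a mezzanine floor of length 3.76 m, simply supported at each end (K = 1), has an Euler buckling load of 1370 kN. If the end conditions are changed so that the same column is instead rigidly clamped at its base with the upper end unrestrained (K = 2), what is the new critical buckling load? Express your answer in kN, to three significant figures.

P_cr ≈ 342 kN

P_cr ∝ 1/K², so P_cr,new = P_cr,old × (K_old/K_new)² = 1370 × (1/2)²
= 1370 × 0.2500 = 342 kN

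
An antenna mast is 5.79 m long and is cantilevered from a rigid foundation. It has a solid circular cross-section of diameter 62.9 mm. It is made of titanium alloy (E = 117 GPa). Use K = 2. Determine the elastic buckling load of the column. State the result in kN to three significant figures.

P_cr ≈ 6.62 kN

I = πd⁴/64 = π×62.9⁴/64 = 7.684×10^5 mm⁴
I = 7.684×10^5 mm⁴ = 7.684×10^-7 m⁴
Effective length L_e = K·L = 2 × 5.79 = 11.58 m
P_cr = π²EI / L_e² = π² × 117×10⁹ × 7.684×10^-7 / 11.58² = 6.617×10^3 N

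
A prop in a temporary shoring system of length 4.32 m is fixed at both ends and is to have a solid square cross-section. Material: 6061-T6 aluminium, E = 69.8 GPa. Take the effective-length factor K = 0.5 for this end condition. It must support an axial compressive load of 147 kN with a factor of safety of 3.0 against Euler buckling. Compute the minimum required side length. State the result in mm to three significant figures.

Required P_cr = n·P = 3.0 × 147 = 441.0 kN
L_e = K·L = 0.5 × 4.32 = 2.160 m
Required I = P_cr·L_e²/(π²E) = 4.410×10^5 × 2.160² / (π² × 6.98×10^10) = 2.987×10^-6 m⁴
I_req = 2.987×10^6 mm⁴
Solid square: I = a⁴/12  ⇒  a = (12I)^(1/4) = (12×2.987×10^6)^(1/4) = 77.4 mm

a ≈ 77.4 mm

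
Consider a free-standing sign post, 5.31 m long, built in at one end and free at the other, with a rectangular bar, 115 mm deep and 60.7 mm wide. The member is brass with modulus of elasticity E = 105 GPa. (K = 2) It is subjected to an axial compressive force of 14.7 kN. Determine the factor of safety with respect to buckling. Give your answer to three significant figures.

Buckling occurs about the weak axis: I_min = h·b³/12 with b = 60.7 mm (the shorter side).
I_min = 115×60.7³/12 = 2.143×10^6 mm⁴
I = 2.143×10^6 mm⁴ = 2.143×10^-6 m⁴
Effective length L_e = K·L = 2 × 5.31 = 10.62 m
P_cr = π²EI / L_e² = π² × 105×10⁹ × 2.143×10^-6 / 10.62² = 1.969×10^4 N
Factor of safety n = P_cr / P = 19.693 / 14.7 = 1.34

n ≈ 1.34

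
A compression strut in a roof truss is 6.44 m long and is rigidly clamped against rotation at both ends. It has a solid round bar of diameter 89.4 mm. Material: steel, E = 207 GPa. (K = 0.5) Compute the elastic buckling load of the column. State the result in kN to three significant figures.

I = πd⁴/64 = π×89.4⁴/64 = 3.136×10^6 mm⁴
I = 3.136×10^6 mm⁴ = 3.136×10^-6 m⁴
Effective length L_e = K·L = 0.5 × 6.44 = 3.220 m
P_cr = π²EI / L_e² = π² × 207×10⁹ × 3.136×10^-6 / 3.220² = 6.178×10^5 N

P_cr ≈ 618 kN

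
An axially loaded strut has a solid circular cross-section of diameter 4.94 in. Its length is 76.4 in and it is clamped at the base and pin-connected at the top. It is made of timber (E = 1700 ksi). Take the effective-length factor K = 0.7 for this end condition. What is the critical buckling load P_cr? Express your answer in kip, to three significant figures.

I = πd⁴/64 = π×4.94⁴/64 = 29.23 in⁴
Effective length L_e = K·L = 0.7 × 76.4 = 53.48 in
P_cr = π²EI / L_e² = π² × 1700×10³ × 29.23 / 53.48² = 1.715×10^5 lb

P_cr ≈ 171 kip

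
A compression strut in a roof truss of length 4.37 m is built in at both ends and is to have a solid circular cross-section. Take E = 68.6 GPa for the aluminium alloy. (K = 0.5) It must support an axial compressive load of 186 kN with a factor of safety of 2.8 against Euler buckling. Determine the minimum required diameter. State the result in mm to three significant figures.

d ≈ 93.0 mm

Required P_cr = n·P = 2.8 × 186 = 520.8 kN
L_e = K·L = 0.5 × 4.37 = 2.185 m
Required I = P_cr·L_e²/(π²E) = 5.208×10^5 × 2.185² / (π² × 6.86×10^10) = 3.672×10^-6 m⁴
I_req = 3.672×10^6 mm⁴
Solid circle: I = πd⁴/64  ⇒  d = (64I/π)^(1/4) = (64×3.672×10^6/π)^(1/4) = 93.0 mm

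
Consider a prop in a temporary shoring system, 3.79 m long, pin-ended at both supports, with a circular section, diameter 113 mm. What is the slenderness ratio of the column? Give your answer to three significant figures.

λ ≈ 134

I = πd⁴/64 = π×113⁴/64 = 8.004×10^6 mm⁴
A = 1.003×10^4 mm²;  r_min = √(I/A) = √(8.004×10^6/1.003×10^4) = 28.25 mm
L_e = K·L = 1 × 3.79 m = 3.790 m = 3790.0 mm
λ = L_e / r_min = 3790.0 / 28.25 = 134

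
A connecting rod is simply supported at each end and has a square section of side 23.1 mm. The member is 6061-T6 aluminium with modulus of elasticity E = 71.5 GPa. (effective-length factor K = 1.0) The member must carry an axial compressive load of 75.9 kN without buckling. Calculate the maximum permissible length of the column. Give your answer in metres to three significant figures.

L_max ≈ 0.470 m

I = a⁴/12 = 23.1⁴/12 = 2.373×10^4 mm⁴
I = 2.373×10^-8 m⁴
At the buckling limit P_cr = P = 7.590×10^4 N
From P_cr = π²EI/(K·L)²:  L = (1/K)·√(π²EI/P_cr) = (1/1)·√(π²×7.15×10^10×2.373×10^-8/7.590×10^4)
L = 0.470 m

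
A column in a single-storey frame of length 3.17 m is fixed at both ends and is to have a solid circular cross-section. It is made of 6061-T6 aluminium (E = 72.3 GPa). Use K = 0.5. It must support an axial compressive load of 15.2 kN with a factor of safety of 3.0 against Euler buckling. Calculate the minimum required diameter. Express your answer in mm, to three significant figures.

Required P_cr = n·P = 3.0 × 15.2 = 45.60 kN
L_e = K·L = 0.5 × 3.17 = 1.585 m
Required I = P_cr·L_e²/(π²E) = 4.560×10^4 × 1.585² / (π² × 7.23×10^10) = 1.605×10^-7 m⁴
I_req = 1.605×10^5 mm⁴
Solid circle: I = πd⁴/64  ⇒  d = (64I/π)^(1/4) = (64×1.605×10^5/π)^(1/4) = 42.5 mm

d ≈ 42.5 mm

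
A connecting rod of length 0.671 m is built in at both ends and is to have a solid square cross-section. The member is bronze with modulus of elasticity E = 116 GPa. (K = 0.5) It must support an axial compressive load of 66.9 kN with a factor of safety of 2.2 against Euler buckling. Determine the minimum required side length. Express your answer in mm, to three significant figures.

a ≈ 20.4 mm

Required P_cr = n·P = 2.2 × 66.9 = 147.2 kN
L_e = K·L = 0.5 × 0.671 = 0.3355 m
Required I = P_cr·L_e²/(π²E) = 1.472×10^5 × 0.3355² / (π² × 1.16×10^11) = 1.447×10^-8 m⁴
I_req = 1.447×10^4 mm⁴
Solid square: I = a⁴/12  ⇒  a = (12I)^(1/4) = (12×1.447×10^4)^(1/4) = 20.4 mm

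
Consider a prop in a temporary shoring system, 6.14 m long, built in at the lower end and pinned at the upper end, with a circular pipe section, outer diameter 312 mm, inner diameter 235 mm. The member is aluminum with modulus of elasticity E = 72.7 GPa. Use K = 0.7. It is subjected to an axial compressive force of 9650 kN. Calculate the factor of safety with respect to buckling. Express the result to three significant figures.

d_o = 312 mm, d_i = 235 mm
I = π(d_o⁴ − d_i⁴)/64 = π(312⁴ − 235.0⁴)/64 = 3.154×10^8 mm⁴
I = 3.154×10^8 mm⁴ = 3.154×10^-4 m⁴
Effective length L_e = K·L = 0.7 × 6.14 = 4.298 m
P_cr = π²EI / L_e² = π² × 72.7×10⁹ × 3.154×10^-4 / 4.298² = 1.225×10^7 N
Factor of safety n = P_cr / P = 12252 / 9650 = 1.27

n ≈ 1.27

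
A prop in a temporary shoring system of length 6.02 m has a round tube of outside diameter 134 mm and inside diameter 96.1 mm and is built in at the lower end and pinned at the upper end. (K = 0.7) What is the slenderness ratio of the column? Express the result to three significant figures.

d_o = 134 mm, d_i = 96.1 mm
I = π(d_o⁴ − d_i⁴)/64 = π(134⁴ − 96.10⁴)/64 = 1.164×10^7 mm⁴
A = 6.849×10^3 mm²;  r_min = √(I/A) = √(1.164×10^7/6.849×10^3) = 41.22 mm
L_e = K·L = 0.7 × 6.02 m = 4.214 m = 4214.0 mm
λ = L_e / r_min = 4214.0 / 41.22 = 102

λ ≈ 102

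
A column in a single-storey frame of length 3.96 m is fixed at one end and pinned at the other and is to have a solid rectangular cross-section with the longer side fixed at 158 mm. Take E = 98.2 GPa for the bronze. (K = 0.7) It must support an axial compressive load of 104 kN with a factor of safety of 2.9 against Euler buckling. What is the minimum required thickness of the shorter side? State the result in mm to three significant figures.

b ≈ 56.6 mm

Required P_cr = n·P = 2.9 × 104 = 301.6 kN
L_e = K·L = 0.7 × 3.96 = 2.772 m
Required I = P_cr·L_e²/(π²E) = 3.016×10^5 × 2.772² / (π² × 9.82×10^10) = 2.391×10^-6 m⁴
I_req = 2.391×10^6 mm⁴
Rectangle, weak axis: I_min = h·b³/12 with h = 158 mm fixed  ⇒  b = (12I/h)^(1/3) = 56.6 mm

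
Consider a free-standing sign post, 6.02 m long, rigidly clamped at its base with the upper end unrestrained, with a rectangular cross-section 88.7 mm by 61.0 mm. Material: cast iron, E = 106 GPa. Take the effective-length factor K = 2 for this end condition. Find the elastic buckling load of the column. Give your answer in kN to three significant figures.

P_cr ≈ 12.1 kN

Buckling occurs about the weak axis: I_min = h·b³/12 with b = 61.0 mm (the shorter side).
I_min = 88.7×61.0³/12 = 1.678×10^6 mm⁴
I = 1.678×10^6 mm⁴ = 1.678×10^-6 m⁴
Effective length L_e = K·L = 2 × 6.02 = 12.04 m
P_cr = π²EI / L_e² = π² × 106×10⁹ × 1.678×10^-6 / 12.04² = 1.211×10^4 N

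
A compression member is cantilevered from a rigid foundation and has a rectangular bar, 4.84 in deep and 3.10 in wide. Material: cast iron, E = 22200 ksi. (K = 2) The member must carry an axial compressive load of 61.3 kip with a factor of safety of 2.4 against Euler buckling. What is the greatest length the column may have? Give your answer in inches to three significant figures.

Buckling occurs about the weak axis: I_min = h·b³/12 with b = 3.10 in (the shorter side).
I_min = 4.84×3.10³/12 = 12.02 in⁴
Required critical load P_cr = n·P = 2.4 × 61.3 = 147.1 kip = 1.471×10^5 lb
From P_cr = π²EI/(K·L)²:  L = (1/K)·√(π²EI/P_cr) = (1/2)·√(π²×2.22×10^7×12.02/1.471×10^5)
L = 66.9 in

L_max ≈ 66.9 in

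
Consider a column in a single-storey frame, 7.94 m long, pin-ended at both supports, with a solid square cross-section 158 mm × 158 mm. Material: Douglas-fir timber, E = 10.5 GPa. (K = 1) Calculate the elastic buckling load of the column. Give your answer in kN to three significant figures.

P_cr ≈ 85.4 kN

I = a⁴/12 = 158⁴/12 = 5.193×10^7 mm⁴
I = 5.193×10^7 mm⁴ = 5.193×10^-5 m⁴
Effective length L_e = K·L = 1 × 7.94 = 7.940 m
P_cr = π²EI / L_e² = π² × 10.5×10⁹ × 5.193×10^-5 / 7.940² = 8.537×10^4 N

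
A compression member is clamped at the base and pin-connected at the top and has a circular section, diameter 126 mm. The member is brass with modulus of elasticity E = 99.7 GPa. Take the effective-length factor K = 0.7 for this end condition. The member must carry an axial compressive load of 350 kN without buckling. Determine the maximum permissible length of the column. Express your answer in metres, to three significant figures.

I = πd⁴/64 = π×126⁴/64 = 1.237×10^7 mm⁴
I = 1.237×10^-5 m⁴
At the buckling limit P_cr = P = 3.500×10^5 N
From P_cr = π²EI/(K·L)²:  L = (1/K)·√(π²EI/P_cr) = (1/0.7)·√(π²×9.97×10^10×1.237×10^-5/3.500×10^5)
L = 8.43 m

L_max ≈ 8.43 m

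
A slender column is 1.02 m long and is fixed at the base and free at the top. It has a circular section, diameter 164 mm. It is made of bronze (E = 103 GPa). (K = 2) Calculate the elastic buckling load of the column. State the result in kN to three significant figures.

I = πd⁴/64 = π×164⁴/64 = 3.551×10^7 mm⁴
I = 3.551×10^7 mm⁴ = 3.551×10^-5 m⁴
Effective length L_e = K·L = 2 × 1.02 = 2.040 m
P_cr = π²EI / L_e² = π² × 103×10⁹ × 3.551×10^-5 / 2.040² = 8.674×10^6 N

P_cr ≈ 8670 kN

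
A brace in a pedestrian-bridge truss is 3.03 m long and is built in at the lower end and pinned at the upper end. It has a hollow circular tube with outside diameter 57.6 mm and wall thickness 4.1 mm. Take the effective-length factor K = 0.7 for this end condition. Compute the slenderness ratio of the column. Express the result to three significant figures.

λ ≈ 112

Inner diameter d_i = 57.6 − 2×4.1 = 49.40 mm
I = π(d_o⁴ − d_i⁴)/64 = π(57.6⁴ − 49.40⁴)/64 = 2.480×10^5 mm⁴
A = 689.1 mm²;  r_min = √(I/A) = √(2.480×10^5/689.1) = 18.97 mm
L_e = K·L = 0.7 × 3.03 m = 2.121 m = 2121.0 mm
λ = L_e / r_min = 2121.0 / 18.97 = 112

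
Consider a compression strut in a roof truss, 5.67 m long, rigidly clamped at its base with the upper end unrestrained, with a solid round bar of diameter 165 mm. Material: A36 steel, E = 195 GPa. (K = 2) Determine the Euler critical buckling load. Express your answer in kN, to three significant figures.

I = πd⁴/64 = π×165⁴/64 = 3.638×10^7 mm⁴
I = 3.638×10^7 mm⁴ = 3.638×10^-5 m⁴
Effective length L_e = K·L = 2 × 5.67 = 11.34 m
P_cr = π²EI / L_e² = π² × 195×10⁹ × 3.638×10^-5 / 11.34² = 5.445×10^5 N

P_cr ≈ 545 kN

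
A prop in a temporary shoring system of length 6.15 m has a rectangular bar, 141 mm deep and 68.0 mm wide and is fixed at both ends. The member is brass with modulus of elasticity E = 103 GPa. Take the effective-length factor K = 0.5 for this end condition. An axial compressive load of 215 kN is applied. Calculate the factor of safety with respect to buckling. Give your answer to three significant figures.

n ≈ 1.85

Buckling occurs about the weak axis: I_min = h·b³/12 with b = 68.0 mm (the shorter side).
I_min = 141×68.0³/12 = 3.695×10^6 mm⁴
I = 3.695×10^6 mm⁴ = 3.695×10^-6 m⁴
Effective length L_e = K·L = 0.5 × 6.15 = 3.075 m
P_cr = π²EI / L_e² = π² × 103×10⁹ × 3.695×10^-6 / 3.075² = 3.972×10^5 N
Factor of safety n = P_cr / P = 397.20 / 215 = 1.85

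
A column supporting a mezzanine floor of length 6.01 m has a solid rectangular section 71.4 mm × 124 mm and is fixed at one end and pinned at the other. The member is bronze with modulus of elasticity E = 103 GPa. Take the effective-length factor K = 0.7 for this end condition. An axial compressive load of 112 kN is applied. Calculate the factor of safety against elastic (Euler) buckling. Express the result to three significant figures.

Buckling occurs about the weak axis: I_min = h·b³/12 with b = 71.4 mm (the shorter side).
I_min = 124×71.4³/12 = 3.761×10^6 mm⁴
I = 3.761×10^6 mm⁴ = 3.761×10^-6 m⁴
Effective length L_e = K·L = 0.7 × 6.01 = 4.207 m
P_cr = π²EI / L_e² = π² × 103×10⁹ × 3.761×10^-6 / 4.207² = 2.160×10^5 N
Factor of safety n = P_cr / P = 216.04 / 112 = 1.93

n ≈ 1.93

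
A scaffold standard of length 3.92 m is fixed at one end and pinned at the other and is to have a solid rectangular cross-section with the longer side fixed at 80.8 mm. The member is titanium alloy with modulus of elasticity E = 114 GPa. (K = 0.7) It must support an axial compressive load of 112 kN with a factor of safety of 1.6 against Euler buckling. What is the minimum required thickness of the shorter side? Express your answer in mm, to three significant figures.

Required P_cr = n·P = 1.6 × 112 = 179.2 kN
L_e = K·L = 0.7 × 3.92 = 2.744 m
Required I = P_cr·L_e²/(π²E) = 1.792×10^5 × 2.744² / (π² × 1.14×10^11) = 1.199×10^-6 m⁴
I_req = 1.199×10^6 mm⁴
Rectangle, weak axis: I_min = h·b³/12 with h = 80.8 mm fixed  ⇒  b = (12I/h)^(1/3) = 56.3 mm

b ≈ 56.3 mm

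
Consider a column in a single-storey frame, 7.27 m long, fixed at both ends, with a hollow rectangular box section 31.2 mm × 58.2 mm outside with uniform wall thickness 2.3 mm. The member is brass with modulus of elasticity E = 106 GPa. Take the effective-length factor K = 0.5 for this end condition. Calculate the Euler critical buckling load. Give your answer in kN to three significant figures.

P_cr ≈ 5.01 kN

Inner dimensions: h_i = 58.2 − 2×2.3 = 53.60 mm, b_i = 31.2 − 2×2.3 = 26.60 mm
Weak-axis I_min = (h_o·b_o³ − h_i·b_i³)/12 with b_o = 31.2, b_i = 26.60 mm (shorter outer/inner sides).
I_min = (58.2×31.2³ − 53.60×26.60³)/12 = 6.323×10^4 mm⁴
I = 6.323×10^4 mm⁴ = 6.323×10^-8 m⁴
Effective length L_e = K·L = 0.5 × 7.27 = 3.635 m
P_cr = π²EI / L_e² = π² × 106×10⁹ × 6.323×10^-8 / 3.635² = 5.007×10^3 N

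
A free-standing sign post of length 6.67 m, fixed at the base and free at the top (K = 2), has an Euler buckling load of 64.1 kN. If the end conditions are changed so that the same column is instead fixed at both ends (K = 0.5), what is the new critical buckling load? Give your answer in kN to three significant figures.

P_cr ≈ 1030 kN

P_cr ∝ 1/K², so P_cr,new = P_cr,old × (K_old/K_new)² = 64.1 × (2/0.5)²
= 64.1 × 16.00 = 1030 kN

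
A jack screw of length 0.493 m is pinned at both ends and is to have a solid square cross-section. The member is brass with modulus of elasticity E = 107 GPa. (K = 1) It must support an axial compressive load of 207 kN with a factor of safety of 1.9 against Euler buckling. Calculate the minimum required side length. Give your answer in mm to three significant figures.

Required P_cr = n·P = 1.9 × 207 = 393.3 kN
L_e = K·L = 1 × 0.493 = 0.4930 m
Required I = P_cr·L_e²/(π²E) = 3.933×10^5 × 0.4930² / (π² × 1.07×10^11) = 9.052×10^-8 m⁴
I_req = 9.052×10^4 mm⁴
Solid square: I = a⁴/12  ⇒  a = (12I)^(1/4) = (12×9.052×10^4)^(1/4) = 32.3 mm

a ≈ 32.3 mm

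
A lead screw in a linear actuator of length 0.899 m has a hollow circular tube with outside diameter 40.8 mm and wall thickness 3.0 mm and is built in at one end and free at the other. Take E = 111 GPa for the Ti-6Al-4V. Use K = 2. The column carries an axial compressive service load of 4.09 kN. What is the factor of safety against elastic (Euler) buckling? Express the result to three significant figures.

Inner diameter d_i = 40.8 − 2×3.0 = 34.80 mm
I = π(d_o⁴ − d_i⁴)/64 = π(40.8⁴ − 34.80⁴)/64 = 6.403×10^4 mm⁴
I = 6.403×10^4 mm⁴ = 6.403×10^-8 m⁴
Effective length L_e = K·L = 2 × 0.899 = 1.798 m
P_cr = π²EI / L_e² = π² × 111×10⁹ × 6.403×10^-8 / 1.798² = 2.170×10^4 N
Factor of safety n = P_cr / P = 21.698 / 4.09 = 5.31

n ≈ 5.31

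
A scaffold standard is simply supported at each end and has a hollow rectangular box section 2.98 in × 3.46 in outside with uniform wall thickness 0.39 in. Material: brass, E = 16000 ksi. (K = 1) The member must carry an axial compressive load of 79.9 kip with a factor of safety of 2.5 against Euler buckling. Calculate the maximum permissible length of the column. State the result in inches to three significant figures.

L_max ≈ 64.4 in

Inner dimensions: h_i = 3.46 − 2×0.39 = 2.680 in, b_i = 2.98 − 2×0.39 = 2.200 in
Weak-axis I_min = (h_o·b_o³ − h_i·b_i³)/12 with b_o = 2.98, b_i = 2.200 in (shorter outer/inner sides).
I_min = (3.46×2.98³ − 2.680×2.200³)/12 = 5.252 in⁴
Required critical load P_cr = n·P = 2.5 × 79.9 = 199.8 kip = 1.998×10^5 lb
From P_cr = π²EI/(K·L)²:  L = (1/K)·√(π²EI/P_cr) = (1/1)·√(π²×1.60×10^7×5.252/1.998×10^5)
L = 64.4 in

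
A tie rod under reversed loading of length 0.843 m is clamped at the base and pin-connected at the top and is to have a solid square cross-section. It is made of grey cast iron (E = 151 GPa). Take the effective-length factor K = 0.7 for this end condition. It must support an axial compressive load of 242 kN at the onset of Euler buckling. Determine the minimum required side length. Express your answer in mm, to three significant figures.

a ≈ 28.7 mm

L_e = K·L = 0.7 × 0.843 = 0.5901 m
Required I = P_cr·L_e²/(π²E) = 2.420×10^5 × 0.5901² / (π² × 1.51×10^11) = 5.654×10^-8 m⁴
I_req = 5.654×10^4 mm⁴
Solid square: I = a⁴/12  ⇒  a = (12I)^(1/4) = (12×5.654×10^4)^(1/4) = 28.7 mm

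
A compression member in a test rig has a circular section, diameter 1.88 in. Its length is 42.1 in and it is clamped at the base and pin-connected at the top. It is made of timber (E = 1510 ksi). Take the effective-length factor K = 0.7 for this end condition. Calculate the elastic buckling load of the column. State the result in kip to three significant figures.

I = πd⁴/64 = π×1.88⁴/64 = 0.6132 in⁴
Effective length L_e = K·L = 0.7 × 42.1 = 29.47 in
P_cr = π²EI / L_e² = π² × 1510×10³ × 0.6132 / 29.47² = 1.052×10^4 lb

P_cr ≈ 10.5 kip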